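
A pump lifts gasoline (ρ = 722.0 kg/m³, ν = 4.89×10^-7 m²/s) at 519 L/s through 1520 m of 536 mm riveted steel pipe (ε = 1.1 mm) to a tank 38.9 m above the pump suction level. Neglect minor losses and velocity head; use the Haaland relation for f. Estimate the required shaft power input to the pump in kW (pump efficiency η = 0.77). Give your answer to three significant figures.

V = 4Q/(πD²) = 2.300 m/s; Re = 2.52×10^6; ε/D = 0.00205; f = 0.02369
h_f = f(L/D)V²/2g = 18.12 m
Total head H = z + h_f = 38.9 + 18.12 = 57.02 m
P_hyd = ρgQH = 722.0·9.81·0.519·57.02 = 209.6 kW
P_shaft = P_hyd/η = 209.6/0.77 = 272.2 kW

P_shaft ≈ 272 kW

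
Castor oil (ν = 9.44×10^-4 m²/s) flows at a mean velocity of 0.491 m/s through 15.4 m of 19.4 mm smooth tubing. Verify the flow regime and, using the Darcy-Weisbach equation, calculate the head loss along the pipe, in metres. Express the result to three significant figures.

Re = VD/ν = 0.491·0.01940/9.44×10^-4 = 10.1 → laminar (Re < 2300)
f = 64/Re = 6.343
h_f = f(L/D)V²/(2g) = 6.343·(15.4/0.01940)·0.491²/(2·9.81) = 61.87 m

h_f ≈ 61.9 m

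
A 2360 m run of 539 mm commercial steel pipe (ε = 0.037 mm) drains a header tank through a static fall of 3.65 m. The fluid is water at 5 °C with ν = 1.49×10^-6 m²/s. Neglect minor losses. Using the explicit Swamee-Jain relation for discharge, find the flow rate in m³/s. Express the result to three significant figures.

Swamee-Jain (Type II): Q = -0.965·√(gD⁵h_f/L)·ln[ε/(3.7D) + √(3.17ν²L/(gD³h_f))]
√(gD⁵h_f/L) = √(9.81·0.539⁵·3.65/2360) = 0.02627
ε/(3.7D) = 1.86×10^-5; √(3.17ν²L/(gD³h_f)) = 5.44×10^-5
Q = -0.965·0.02627·ln(7.298×10^-5) = 0.2415 m³/s
Check: V = 1.06 m/s, Re = 3.83×10^5, f = 0.01460, h_f = 3.65 m ≈ 3.65 m ✓

Q ≈ 0.241 m³/s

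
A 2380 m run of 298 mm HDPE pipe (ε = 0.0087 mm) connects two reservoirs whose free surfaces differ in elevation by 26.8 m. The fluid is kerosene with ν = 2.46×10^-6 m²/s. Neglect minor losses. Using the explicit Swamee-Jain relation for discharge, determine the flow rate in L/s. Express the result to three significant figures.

Swamee-Jain (Type II): Q = -0.965·√(gD⁵h_f/L)·ln[ε/(3.7D) + √(3.17ν²L/(gD³h_f))]
√(gD⁵h_f/L) = √(9.81·0.298⁵·26.8/2380) = 0.01611
ε/(3.7D) = 7.89×10^-6; √(3.17ν²L/(gD³h_f)) = 8.10×10^-5
Q = -0.965·0.01611·ln(8.890×10^-5) = 0.1450 m³/s
Check: V = 2.08 m/s, Re = 2.52×10^5, f = 0.01516, h_f = 26.7 m ≈ 26.8 m ✓

Q ≈ 145 L/s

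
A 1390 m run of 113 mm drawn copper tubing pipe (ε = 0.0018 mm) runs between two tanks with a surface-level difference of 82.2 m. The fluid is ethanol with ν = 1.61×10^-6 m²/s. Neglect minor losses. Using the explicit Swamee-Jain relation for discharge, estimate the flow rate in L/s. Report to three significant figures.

Swamee-Jain (Type II): Q = -0.965·√(gD⁵h_f/L)·ln[ε/(3.7D) + √(3.17ν²L/(gD³h_f))]
√(gD⁵h_f/L) = √(9.81·0.113⁵·82.2/1390) = 0.003269
ε/(3.7D) = 4.31×10^-6; √(3.17ν²L/(gD³h_f)) = 9.91×10^-5
Q = -0.965·0.003269·ln(1.034×10^-4) = 0.02895 m³/s
Check: V = 2.89 m/s, Re = 2.03×10^5, f = 0.01564, h_f = 81.7 m ≈ 82.2 m ✓

Q ≈ 29.0 L/s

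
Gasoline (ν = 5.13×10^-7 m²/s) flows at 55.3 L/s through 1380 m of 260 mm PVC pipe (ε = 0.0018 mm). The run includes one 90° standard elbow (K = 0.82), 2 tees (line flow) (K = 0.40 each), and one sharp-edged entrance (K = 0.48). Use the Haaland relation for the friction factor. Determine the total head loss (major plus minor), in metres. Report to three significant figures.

H_L ≈ 3.94 m

V = 4Q/(πD²) = 1.042 m/s; V²/2g = 0.05529 m
Re = 5.28×10^5, ε/D = 6.92×10^-6 → f = 0.01302 (Haaland)
Major: h_f = f(L/D)·V²/2g = 0.01302·5308·0.05529 = 3.820 m
Minor: ΣK = 2.10; h_m = ΣK·V²/2g = 0.1161 m
Total H_L = 3.820 + 0.1161 = 3.936 m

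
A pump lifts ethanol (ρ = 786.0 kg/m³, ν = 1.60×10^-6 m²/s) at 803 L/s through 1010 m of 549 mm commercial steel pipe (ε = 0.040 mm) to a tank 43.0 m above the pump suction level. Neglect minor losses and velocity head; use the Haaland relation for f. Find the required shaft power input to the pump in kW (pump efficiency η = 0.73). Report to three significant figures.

V = 4Q/(πD²) = 3.392 m/s; Re = 1.16×10^6; ε/D = 7.29×10^-5; f = 0.01273
h_f = f(L/D)V²/2g = 13.73 m
Total head H = z + h_f = 43.0 + 13.73 = 56.73 m
P_hyd = ρgQH = 786.0·9.81·0.803·56.73 = 351.3 kW
P_shaft = P_hyd/η = 351.3/0.73 = 481.2 kW

P_shaft ≈ 481 kW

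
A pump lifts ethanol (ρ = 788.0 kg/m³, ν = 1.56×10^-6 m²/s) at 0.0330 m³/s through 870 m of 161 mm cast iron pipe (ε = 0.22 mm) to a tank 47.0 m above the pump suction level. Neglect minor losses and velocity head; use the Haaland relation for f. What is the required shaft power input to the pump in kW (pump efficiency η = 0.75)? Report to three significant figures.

V = 4Q/(πD²) = 1.621 m/s; Re = 1.67×10^5; ε/D = 0.00137; f = 0.02245
h_f = f(L/D)V²/2g = 16.25 m
Total head H = z + h_f = 47.0 + 16.25 = 63.25 m
P_hyd = ρgQH = 788.0·9.81·0.0330·63.25 = 16.13 kW
P_shaft = P_hyd/η = 16.13/0.75 = 21.51 kW

P_shaft ≈ 21.5 kW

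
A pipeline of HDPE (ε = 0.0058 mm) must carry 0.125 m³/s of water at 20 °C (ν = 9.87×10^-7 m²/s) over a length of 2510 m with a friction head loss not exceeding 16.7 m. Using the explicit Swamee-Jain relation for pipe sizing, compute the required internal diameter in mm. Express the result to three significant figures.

D ≈ 307 mm

Swamee-Jain (Type III): D = 0.66·[ε^1.25·(LQ²/(gh_f))^4.75 + ν·Q^9.4·(L/(gh_f))^5.2]^0.04
LQ²/(gh_f) = 0.2394; L/(gh_f) = 15.32
Term 1 = ε^1.25·(…)^4.75 = 3.20×10^-10; Term 2 = ν·Q^9.4·(…)^5.2 = 4.66×10^-9
D = 0.66·(3.20×10^-10 + 4.66×10^-9)^0.04 = 0.3072 m = 307 mm
Check: V = 1.69 m/s, Re = 5.25×10^5, f = 0.01329, h_f = 15.7 m ≈ 16.7 m ✓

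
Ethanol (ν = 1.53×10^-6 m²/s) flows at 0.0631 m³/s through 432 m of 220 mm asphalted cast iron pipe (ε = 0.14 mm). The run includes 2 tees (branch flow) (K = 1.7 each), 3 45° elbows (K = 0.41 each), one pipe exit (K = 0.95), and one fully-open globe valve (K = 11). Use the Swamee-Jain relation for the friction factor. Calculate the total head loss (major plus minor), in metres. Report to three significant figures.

H_L ≈ 7.67 m

V = 4Q/(πD²) = 1.660 m/s; V²/2g = 0.1404 m
Re = 2.39×10^5, ε/D = 6.36×10^-4 → f = 0.01936 (Swamee-Jain)
Major: h_f = f(L/D)·V²/2g = 0.01936·1964·0.1404 = 5.339 m
Minor: ΣK = 16.6; h_m = ΣK·V²/2g = 2.328 m
Total H_L = 5.339 + 2.328 = 7.667 m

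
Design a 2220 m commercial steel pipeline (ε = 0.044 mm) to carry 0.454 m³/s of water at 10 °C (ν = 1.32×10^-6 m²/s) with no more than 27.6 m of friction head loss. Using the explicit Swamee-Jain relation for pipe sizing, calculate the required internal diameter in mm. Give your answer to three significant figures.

D ≈ 454 mm

Swamee-Jain (Type III): D = 0.66·[ε^1.25·(LQ²/(gh_f))^4.75 + ν·Q^9.4·(L/(gh_f))^5.2]^0.04
LQ²/(gh_f) = 1.690; L/(gh_f) = 8.199
Term 1 = ε^1.25·(…)^4.75 = 4.33×10^-5; Term 2 = ν·Q^9.4·(…)^5.2 = 4.45×10^-5
D = 0.66·(4.33×10^-5 + 4.45×10^-5)^0.04 = 0.4542 m = 454 mm
Check: V = 2.80 m/s, Re = 9.64×10^5, f = 0.01350, h_f = 26.4 m ≈ 27.6 m ✓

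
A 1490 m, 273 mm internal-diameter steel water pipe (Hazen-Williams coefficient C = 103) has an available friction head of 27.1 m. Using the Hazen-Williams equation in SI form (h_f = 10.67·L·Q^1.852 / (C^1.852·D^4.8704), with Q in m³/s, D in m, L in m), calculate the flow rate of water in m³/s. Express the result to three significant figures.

Rearranging: Q = [h_f·C^1.852·D^4.8704 / (10.67·L)]^(1/1.852)
Q = [27.1·103^1.852·0.273^4.8704 / (10.67·1490)]^0.540 = 0.1085 m³/s

Q ≈ 0.108 m³/s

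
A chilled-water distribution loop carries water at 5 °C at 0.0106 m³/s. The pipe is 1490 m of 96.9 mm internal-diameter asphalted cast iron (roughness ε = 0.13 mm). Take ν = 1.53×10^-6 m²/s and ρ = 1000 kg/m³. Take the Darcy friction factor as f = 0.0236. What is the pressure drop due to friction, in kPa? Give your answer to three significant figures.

Δp ≈ 375 kPa

V = 4Q/(πD²) = 4·0.0106/(π·0.0969²) = 1.437 m/s
h_f = f(L/D)V²/(2g) = 0.02360·(1490/0.0969)·1.437²/(2·9.81) = 38.21 m
Δp = ρg·h_f = 1000·9.81·38.21 = 374.9 kPa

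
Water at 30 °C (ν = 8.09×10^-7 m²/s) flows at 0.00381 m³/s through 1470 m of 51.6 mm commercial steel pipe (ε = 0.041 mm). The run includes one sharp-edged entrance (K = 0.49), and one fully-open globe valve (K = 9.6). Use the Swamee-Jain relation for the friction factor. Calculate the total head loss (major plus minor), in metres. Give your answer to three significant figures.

H_L ≈ 104 m

V = 4Q/(πD²) = 1.822 m/s; V²/2g = 0.1692 m
Re = 1.16×10^5, ε/D = 7.95×10^-4 → f = 0.02128 (Swamee-Jain)
Major: h_f = f(L/D)·V²/2g = 0.02128·28488·0.1692 = 102.5 m
Minor: ΣK = 10.1; h_m = ΣK·V²/2g = 1.707 m
Total H_L = 102.5 + 1.707 = 104.3 m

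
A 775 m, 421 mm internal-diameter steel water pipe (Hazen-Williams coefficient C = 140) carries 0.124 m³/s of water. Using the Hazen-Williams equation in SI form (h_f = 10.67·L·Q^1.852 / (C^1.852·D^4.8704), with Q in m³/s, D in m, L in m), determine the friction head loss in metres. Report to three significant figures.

h_f = 10.67·775·0.124^1.852 / (140^1.852·0.421^4.8704) = 1.241 m

h_f ≈ 1.24 m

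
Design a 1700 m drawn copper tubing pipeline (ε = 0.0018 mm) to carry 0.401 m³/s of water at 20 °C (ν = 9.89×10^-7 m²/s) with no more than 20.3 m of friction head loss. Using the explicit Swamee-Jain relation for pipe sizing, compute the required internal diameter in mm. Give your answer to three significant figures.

Swamee-Jain (Type III): D = 0.66·[ε^1.25·(LQ²/(gh_f))^4.75 + ν·Q^9.4·(L/(gh_f))^5.2]^0.04
LQ²/(gh_f) = 1.373; L/(gh_f) = 8.537
Term 1 = ε^1.25·(…)^4.75 = 2.97×10^-7; Term 2 = ν·Q^9.4·(…)^5.2 = 1.28×10^-5
D = 0.66·(2.97×10^-7 + 1.28×10^-5)^0.04 = 0.4210 m = 421 mm
Check: V = 2.88 m/s, Re = 1.23×10^6, f = 0.01134, h_f = 19.4 m ≈ 20.3 m ✓

D ≈ 421 mm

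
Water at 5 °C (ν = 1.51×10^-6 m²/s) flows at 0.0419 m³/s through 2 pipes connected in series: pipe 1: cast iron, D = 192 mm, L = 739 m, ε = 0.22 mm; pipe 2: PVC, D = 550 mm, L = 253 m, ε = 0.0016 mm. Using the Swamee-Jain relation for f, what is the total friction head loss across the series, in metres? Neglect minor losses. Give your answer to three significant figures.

Pipe 1: V = 1.447 m/s, Re = 1.84×10^5, ε/D = 0.00115, f = 0.02185, h_1 = f(L/D)V²/2g = 8.978 m
Pipe 2: V = 0.1764 m/s, Re = 6.42×10^4, ε/D = 2.91×10^-6, f = 0.01965, h_2 = f(L/D)V²/2g = 0.01433 m
Series → Q common, losses add: H = Σh = 8.992 m

H ≈ 8.99 m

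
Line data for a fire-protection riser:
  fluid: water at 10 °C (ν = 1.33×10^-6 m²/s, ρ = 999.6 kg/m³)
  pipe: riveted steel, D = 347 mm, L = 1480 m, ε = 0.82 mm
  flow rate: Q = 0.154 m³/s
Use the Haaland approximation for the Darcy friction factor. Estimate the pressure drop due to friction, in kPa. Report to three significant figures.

V = 4Q/(πD²) = 4·0.154/(π·0.347²) = 1.628 m/s
Re = VD/ν = 1.628·0.347/1.33×10^-6 = 4.25×10^5 → turbulent
ε/D = 0.82/347 = 0.00236
Haaland: f = 0.02488
h_f = f(L/D)V²/(2g) = 0.02488·(1480/0.347)·1.628²/(2·9.81) = 14.34 m
Δp = ρg·h_f = 999.6·9.81·14.34 = 140.7 kPa

Δp ≈ 141 kPa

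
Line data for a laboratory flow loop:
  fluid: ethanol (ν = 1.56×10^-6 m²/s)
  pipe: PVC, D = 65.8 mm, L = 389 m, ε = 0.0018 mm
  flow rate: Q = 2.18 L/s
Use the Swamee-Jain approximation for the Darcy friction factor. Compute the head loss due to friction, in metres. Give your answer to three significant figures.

V = 4Q/(πD²) = 4·0.00218/(π·0.0658²) = 0.6411 m/s
Re = VD/ν = 0.6411·0.0658/1.56×10^-6 = 2.70×10^4 → turbulent
ε/D = 0.0018/65.8 = 2.74×10^-5
Swamee-Jain: f = 0.02404
h_f = f(L/D)V²/(2g) = 0.02404·(389/0.0658)·0.6411²/(2·9.81) = 2.978 m

h_f ≈ 2.98 m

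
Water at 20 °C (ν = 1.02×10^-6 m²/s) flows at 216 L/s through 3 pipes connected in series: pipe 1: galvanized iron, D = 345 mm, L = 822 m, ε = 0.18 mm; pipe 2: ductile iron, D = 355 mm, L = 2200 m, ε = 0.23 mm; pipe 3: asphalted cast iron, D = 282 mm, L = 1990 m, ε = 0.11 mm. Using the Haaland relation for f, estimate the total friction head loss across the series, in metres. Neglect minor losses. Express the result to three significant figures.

Pipe 1: V = 2.311 m/s, Re = 7.82×10^5, ε/D = 5.22×10^-4, f = 0.01743, h_1 = f(L/D)V²/2g = 11.30 m
Pipe 2: V = 2.182 m/s, Re = 7.60×10^5, ε/D = 6.48×10^-4, f = 0.01823, h_2 = f(L/D)V²/2g = 27.41 m
Pipe 3: V = 3.458 m/s, Re = 9.56×10^5, ε/D = 3.90×10^-4, f = 0.01639, h_3 = f(L/D)V²/2g = 70.49 m
Series → Q common, losses add: H = Σh = 109.2 m

H ≈ 109 m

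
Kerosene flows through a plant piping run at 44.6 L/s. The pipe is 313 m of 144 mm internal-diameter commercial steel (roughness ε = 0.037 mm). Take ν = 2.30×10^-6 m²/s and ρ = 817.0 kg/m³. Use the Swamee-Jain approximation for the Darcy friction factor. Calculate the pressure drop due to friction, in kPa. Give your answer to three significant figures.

Δp ≈ 119 kPa

V = 4Q/(πD²) = 4·0.0446/(π·0.144²) = 2.739 m/s
Re = VD/ν = 2.739·0.144/2.30×10^-6 = 1.71×10^5 → turbulent
ε/D = 0.037/144 = 2.57×10^-4
Swamee-Jain: f = 0.01785
h_f = f(L/D)V²/(2g) = 0.01785·(313/0.144)·2.739²/(2·9.81) = 14.83 m
Δp = ρg·h_f = 817.0·9.81·14.83 = 118.9 kPa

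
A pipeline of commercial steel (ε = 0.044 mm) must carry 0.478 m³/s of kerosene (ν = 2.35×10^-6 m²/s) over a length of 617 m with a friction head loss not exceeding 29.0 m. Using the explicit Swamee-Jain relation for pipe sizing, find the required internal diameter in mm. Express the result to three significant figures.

D ≈ 360 mm

Swamee-Jain (Type III): D = 0.66·[ε^1.25·(LQ²/(gh_f))^4.75 + ν·Q^9.4·(L/(gh_f))^5.2]^0.04
LQ²/(gh_f) = 0.4955; L/(gh_f) = 2.169
Term 1 = ε^1.25·(…)^4.75 = 1.28×10^-7; Term 2 = ν·Q^9.4·(…)^5.2 = 1.28×10^-7
D = 0.66·(1.28×10^-7 + 1.28×10^-7)^0.04 = 0.3596 m = 360 mm
Check: V = 4.71 m/s, Re = 7.20×10^5, f = 0.01420, h_f = 27.5 m ≈ 29.0 m ✓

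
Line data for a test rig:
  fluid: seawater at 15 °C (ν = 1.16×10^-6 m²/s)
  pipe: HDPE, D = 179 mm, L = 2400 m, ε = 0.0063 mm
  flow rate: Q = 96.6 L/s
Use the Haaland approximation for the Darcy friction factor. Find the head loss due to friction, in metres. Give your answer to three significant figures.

h_f ≈ 132 m

V = 4Q/(πD²) = 4·0.0966/(π·0.179²) = 3.839 m/s
Re = VD/ν = 3.839·0.179/1.16×10^-6 = 5.92×10^5 → turbulent
ε/D = 0.0063/179 = 3.52×10^-5
Haaland: f = 0.01315
h_f = f(L/D)V²/(2g) = 0.01315·(2400/0.179)·3.839²/(2·9.81) = 132.4 m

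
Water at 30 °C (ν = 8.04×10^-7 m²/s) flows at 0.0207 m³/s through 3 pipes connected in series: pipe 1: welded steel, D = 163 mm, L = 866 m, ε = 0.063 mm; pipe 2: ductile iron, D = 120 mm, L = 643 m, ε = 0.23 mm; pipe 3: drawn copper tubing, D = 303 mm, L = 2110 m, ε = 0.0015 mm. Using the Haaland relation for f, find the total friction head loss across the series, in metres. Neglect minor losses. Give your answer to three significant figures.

H ≈ 27.1 m

Pipe 1: V = 0.9920 m/s, Re = 2.01×10^5, ε/D = 3.87×10^-4, f = 0.01801, h_1 = f(L/D)V²/2g = 4.798 m
Pipe 2: V = 1.830 m/s, Re = 2.73×10^5, ε/D = 0.00192, f = 0.02380, h_2 = f(L/D)V²/2g = 21.78 m
Pipe 3: V = 0.2871 m/s, Re = 1.08×10^5, ε/D = 4.95×10^-6, f = 0.01755, h_3 = f(L/D)V²/2g = 0.5134 m
Series → Q common, losses add: H = Σh = 27.09 m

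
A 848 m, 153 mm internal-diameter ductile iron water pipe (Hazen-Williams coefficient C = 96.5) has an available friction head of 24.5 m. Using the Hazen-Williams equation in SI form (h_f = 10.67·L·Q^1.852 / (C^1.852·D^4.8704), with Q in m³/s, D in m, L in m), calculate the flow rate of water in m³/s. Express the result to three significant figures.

Rearranging: Q = [h_f·C^1.852·D^4.8704 / (10.67·L)]^(1/1.852)
Q = [24.5·96.5^1.852·0.153^4.8704 / (10.67·848)]^0.540 = 0.02845 m³/s

Q ≈ 0.0285 m³/s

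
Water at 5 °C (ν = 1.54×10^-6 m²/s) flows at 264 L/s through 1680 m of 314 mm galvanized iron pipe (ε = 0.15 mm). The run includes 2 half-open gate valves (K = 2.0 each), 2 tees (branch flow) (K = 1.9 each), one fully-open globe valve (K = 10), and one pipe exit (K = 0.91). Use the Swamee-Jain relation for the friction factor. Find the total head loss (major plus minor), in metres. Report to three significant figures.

H_L ≈ 66.1 m

V = 4Q/(πD²) = 3.409 m/s; V²/2g = 0.5924 m
Re = 6.95×10^5, ε/D = 4.78×10^-4 → f = 0.01737 (Swamee-Jain)
Major: h_f = f(L/D)·V²/2g = 0.01737·5350·0.5924 = 55.06 m
Minor: ΣK = 18.7; h_m = ΣK·V²/2g = 11.08 m
Total H_L = 55.06 + 11.08 = 66.14 m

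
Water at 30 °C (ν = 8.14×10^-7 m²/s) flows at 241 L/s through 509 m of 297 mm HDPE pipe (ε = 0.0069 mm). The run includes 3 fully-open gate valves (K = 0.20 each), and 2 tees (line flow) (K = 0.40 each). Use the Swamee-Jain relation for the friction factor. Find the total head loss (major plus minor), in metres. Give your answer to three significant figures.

V = 4Q/(πD²) = 3.479 m/s; V²/2g = 0.6168 m
Re = 1.27×10^6, ε/D = 2.32×10^-5 → f = 0.01178 (Swamee-Jain)
Major: h_f = f(L/D)·V²/2g = 0.01178·1714·0.6168 = 12.45 m
Minor: ΣK = 1.40; h_m = ΣK·V²/2g = 0.8635 m
Total H_L = 12.45 + 0.8635 = 13.31 m

H_L ≈ 13.3 m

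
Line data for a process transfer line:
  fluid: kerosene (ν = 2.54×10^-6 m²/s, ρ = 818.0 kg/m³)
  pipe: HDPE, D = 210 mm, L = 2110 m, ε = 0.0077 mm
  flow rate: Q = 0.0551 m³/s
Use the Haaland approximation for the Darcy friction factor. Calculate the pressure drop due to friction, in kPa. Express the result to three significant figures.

Δp ≈ 177 kPa

V = 4Q/(πD²) = 4·0.0551/(π·0.210²) = 1.591 m/s
Re = VD/ν = 1.591·0.210/2.54×10^-6 = 1.32×10^5 → turbulent
ε/D = 0.0077/210 = 3.67×10^-5
Haaland: f = 0.01703
h_f = f(L/D)V²/(2g) = 0.01703·(2110/0.210)·1.591²/(2·9.81) = 22.07 m
Δp = ρg·h_f = 818.0·9.81·22.07 = 177.1 kPa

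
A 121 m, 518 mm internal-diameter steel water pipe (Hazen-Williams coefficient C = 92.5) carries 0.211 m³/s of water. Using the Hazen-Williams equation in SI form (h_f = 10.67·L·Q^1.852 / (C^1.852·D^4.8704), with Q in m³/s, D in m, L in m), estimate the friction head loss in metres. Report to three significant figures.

h_f ≈ 0.407 m

h_f = 10.67·121·0.211^1.852 / (92.5^1.852·0.518^4.8704) = 0.4070 m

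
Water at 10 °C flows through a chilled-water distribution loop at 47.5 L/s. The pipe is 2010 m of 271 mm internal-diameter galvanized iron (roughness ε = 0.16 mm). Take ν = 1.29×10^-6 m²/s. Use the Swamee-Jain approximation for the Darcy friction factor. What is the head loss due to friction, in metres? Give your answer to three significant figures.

V = 4Q/(πD²) = 4·0.0475/(π·0.271²) = 0.8235 m/s
Re = VD/ν = 0.8235·0.271/1.29×10^-6 = 1.73×10^5 → turbulent
ε/D = 0.16/271 = 5.90×10^-4
Swamee-Jain: f = 0.01964
h_f = f(L/D)V²/(2g) = 0.01964·(2010/0.271)·0.8235²/(2·9.81) = 5.034 m

h_f ≈ 5.03 m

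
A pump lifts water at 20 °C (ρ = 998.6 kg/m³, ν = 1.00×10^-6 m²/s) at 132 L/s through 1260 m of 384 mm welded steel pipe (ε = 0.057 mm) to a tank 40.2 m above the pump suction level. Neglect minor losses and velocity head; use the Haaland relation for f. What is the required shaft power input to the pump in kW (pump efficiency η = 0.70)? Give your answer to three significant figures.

P_shaft ≈ 80.3 kW

V = 4Q/(πD²) = 1.140 m/s; Re = 4.38×10^5; ε/D = 1.48×10^-4; f = 0.01498
h_f = f(L/D)V²/2g = 3.255 m
Total head H = z + h_f = 40.2 + 3.255 = 43.46 m
P_hyd = ρgQH = 998.6·9.81·0.132·43.46 = 56.19 kW
P_shaft = P_hyd/η = 56.19/0.70 = 80.28 kW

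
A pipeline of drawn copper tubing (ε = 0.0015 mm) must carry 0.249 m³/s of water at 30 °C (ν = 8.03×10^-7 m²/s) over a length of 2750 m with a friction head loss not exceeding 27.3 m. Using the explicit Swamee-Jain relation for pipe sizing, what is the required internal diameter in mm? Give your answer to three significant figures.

D ≈ 363 mm

Swamee-Jain (Type III): D = 0.66·[ε^1.25·(LQ²/(gh_f))^4.75 + ν·Q^9.4·(L/(gh_f))^5.2]^0.04
LQ²/(gh_f) = 0.6366; L/(gh_f) = 10.27
Term 1 = ε^1.25·(…)^4.75 = 6.15×10^-9; Term 2 = ν·Q^9.4·(…)^5.2 = 3.08×10^-7
D = 0.66·(6.15×10^-9 + 3.08×10^-7)^0.04 = 0.3626 m = 363 mm
Check: V = 2.41 m/s, Re = 1.09×10^6, f = 0.01155, h_f = 26.0 m ≈ 27.3 m ✓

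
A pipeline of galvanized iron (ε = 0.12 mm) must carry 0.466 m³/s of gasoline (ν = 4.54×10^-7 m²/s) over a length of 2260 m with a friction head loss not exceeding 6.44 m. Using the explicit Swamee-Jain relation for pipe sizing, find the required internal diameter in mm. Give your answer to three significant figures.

D ≈ 625 mm

Swamee-Jain (Type III): D = 0.66·[ε^1.25·(LQ²/(gh_f))^4.75 + ν·Q^9.4·(L/(gh_f))^5.2]^0.04
LQ²/(gh_f) = 7.768; L/(gh_f) = 35.77
Term 1 = ε^1.25·(…)^4.75 = 0.213; Term 2 = ν·Q^9.4·(…)^5.2 = 0.0415
D = 0.66·(0.213 + 0.0415)^0.04 = 0.6248 m = 625 mm
Check: V = 1.52 m/s, Re = 2.09×10^6, f = 0.01420, h_f = 6.05 m ≈ 6.44 m ✓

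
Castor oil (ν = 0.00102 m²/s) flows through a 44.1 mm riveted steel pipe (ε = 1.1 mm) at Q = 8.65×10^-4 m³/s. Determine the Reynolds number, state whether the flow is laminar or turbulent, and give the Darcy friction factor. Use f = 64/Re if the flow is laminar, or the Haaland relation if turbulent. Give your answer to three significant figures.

V = 4Q/(πD²) = 0.5663 m/s
Re = VD/ν = 0.5663·0.0441/0.00102 = 24.5
Re < 2300 → laminar → f = 64/Re = 2.614

Re ≈ 24.5; laminar; f = 64/Re ≈ 2.61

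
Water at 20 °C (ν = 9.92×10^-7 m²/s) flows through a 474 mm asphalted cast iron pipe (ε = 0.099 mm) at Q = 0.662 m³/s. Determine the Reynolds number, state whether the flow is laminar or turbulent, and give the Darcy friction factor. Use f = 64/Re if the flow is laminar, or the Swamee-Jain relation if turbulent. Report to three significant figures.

V = 4Q/(πD²) = 3.752 m/s
Re = VD/ν = 3.752·0.474/9.92×10^-7 = 1.79×10^6
Re > 4000 → turbulent; ε/D = 2.09×10^-4
Swamee-Jain: f = 0.01448

Re ≈ 1.79×10^6; turbulent; f ≈ 0.0145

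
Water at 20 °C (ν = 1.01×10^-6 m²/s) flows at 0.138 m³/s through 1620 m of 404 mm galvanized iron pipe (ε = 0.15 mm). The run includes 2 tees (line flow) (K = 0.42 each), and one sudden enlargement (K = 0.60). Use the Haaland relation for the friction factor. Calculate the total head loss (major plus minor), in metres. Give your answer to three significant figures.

V = 4Q/(πD²) = 1.077 m/s; V²/2g = 0.05907 m
Re = 4.31×10^5, ε/D = 3.71×10^-4 → f = 0.01685 (Haaland)
Major: h_f = f(L/D)·V²/2g = 0.01685·4010·0.05907 = 3.991 m
Minor: ΣK = 1.44; h_m = ΣK·V²/2g = 0.08506 m
Total H_L = 3.991 + 0.08506 = 4.076 m

H_L ≈ 4.08 m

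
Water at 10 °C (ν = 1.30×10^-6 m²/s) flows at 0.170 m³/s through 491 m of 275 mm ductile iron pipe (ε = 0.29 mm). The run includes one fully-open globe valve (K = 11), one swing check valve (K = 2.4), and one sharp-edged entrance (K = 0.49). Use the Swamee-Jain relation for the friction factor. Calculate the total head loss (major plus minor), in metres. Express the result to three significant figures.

V = 4Q/(πD²) = 2.862 m/s; V²/2g = 0.4175 m
Re = 6.05×10^5, ε/D = 0.00105 → f = 0.02048 (Swamee-Jain)
Major: h_f = f(L/D)·V²/2g = 0.02048·1785·0.4175 = 15.27 m
Minor: ΣK = 13.9; h_m = ΣK·V²/2g = 5.799 m
Total H_L = 15.27 + 5.799 = 21.07 m

H_L ≈ 21.1 m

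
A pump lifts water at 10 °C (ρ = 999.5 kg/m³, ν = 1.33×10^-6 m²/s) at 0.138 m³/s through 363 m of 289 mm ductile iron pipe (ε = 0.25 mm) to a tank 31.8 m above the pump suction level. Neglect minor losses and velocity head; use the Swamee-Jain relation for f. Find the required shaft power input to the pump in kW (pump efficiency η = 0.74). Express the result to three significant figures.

P_shaft ≈ 68.4 kW

V = 4Q/(πD²) = 2.104 m/s; Re = 4.57×10^5; ε/D = 8.65×10^-4; f = 0.01981
h_f = f(L/D)V²/2g = 5.612 m
Total head H = z + h_f = 31.8 + 5.612 = 37.41 m
P_hyd = ρgQH = 999.5·9.81·0.138·37.41 = 50.62 kW
P_shaft = P_hyd/η = 50.62/0.74 = 68.41 kW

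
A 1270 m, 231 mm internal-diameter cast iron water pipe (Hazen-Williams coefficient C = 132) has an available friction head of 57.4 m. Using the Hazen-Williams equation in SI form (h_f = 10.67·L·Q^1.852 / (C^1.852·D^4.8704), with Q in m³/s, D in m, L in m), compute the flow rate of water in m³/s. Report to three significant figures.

Q ≈ 0.146 m³/s

Rearranging: Q = [h_f·C^1.852·D^4.8704 / (10.67·L)]^(1/1.852)
Q = [57.4·132^1.852·0.231^4.8704 / (10.67·1270)]^0.540 = 0.1464 m³/s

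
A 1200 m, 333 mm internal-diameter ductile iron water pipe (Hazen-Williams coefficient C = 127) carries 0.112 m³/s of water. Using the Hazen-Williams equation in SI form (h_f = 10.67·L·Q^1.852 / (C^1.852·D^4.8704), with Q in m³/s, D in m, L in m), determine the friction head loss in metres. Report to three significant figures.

h_f = 10.67·1200·0.112^1.852 / (127^1.852·0.333^4.8704) = 5.972 m

h_f ≈ 5.97 m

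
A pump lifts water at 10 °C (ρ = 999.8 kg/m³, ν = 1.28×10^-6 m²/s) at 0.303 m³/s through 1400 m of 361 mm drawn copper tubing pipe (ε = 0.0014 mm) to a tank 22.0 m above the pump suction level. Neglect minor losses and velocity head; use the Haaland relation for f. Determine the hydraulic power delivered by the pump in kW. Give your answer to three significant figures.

P_hyd ≈ 127 kW

V = 4Q/(πD²) = 2.960 m/s; Re = 8.35×10^5; ε/D = 3.88×10^-6; f = 0.01200
h_f = f(L/D)V²/2g = 20.79 m
Total head H = z + h_f = 22.0 + 20.79 = 42.79 m
P_hyd = ρgQH = 999.8·9.81·0.303·42.79 = 127.2 kW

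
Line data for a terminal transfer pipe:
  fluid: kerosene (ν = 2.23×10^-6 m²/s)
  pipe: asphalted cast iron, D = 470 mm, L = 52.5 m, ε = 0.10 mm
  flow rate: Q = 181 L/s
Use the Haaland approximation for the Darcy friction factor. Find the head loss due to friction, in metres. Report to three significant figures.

h_f ≈ 0.104 m

V = 4Q/(πD²) = 4·0.181/(π·0.470²) = 1.043 m/s
Re = VD/ν = 1.043·0.470/2.23×10^-6 = 2.20×10^5 → turbulent
ε/D = 0.10/470 = 2.13×10^-4
Haaland: f = 0.01675
h_f = f(L/D)V²/(2g) = 0.01675·(52.5/0.470)·1.043²/(2·9.81) = 0.1038 m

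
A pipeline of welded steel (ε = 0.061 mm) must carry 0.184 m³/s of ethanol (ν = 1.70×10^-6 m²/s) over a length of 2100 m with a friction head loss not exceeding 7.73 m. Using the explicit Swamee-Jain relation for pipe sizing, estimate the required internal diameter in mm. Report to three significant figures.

Swamee-Jain (Type III): D = 0.66·[ε^1.25·(LQ²/(gh_f))^4.75 + ν·Q^9.4·(L/(gh_f))^5.2]^0.04
LQ²/(gh_f) = 0.9376; L/(gh_f) = 27.69
Term 1 = ε^1.25·(…)^4.75 = 3.97×10^-6; Term 2 = ν·Q^9.4·(…)^5.2 = 6.61×10^-6
D = 0.66·(3.97×10^-6 + 6.61×10^-6)^0.04 = 0.4174 m = 417 mm
Check: V = 1.34 m/s, Re = 3.30×10^5, f = 0.01567, h_f = 7.27 m ≈ 7.73 m ✓

D ≈ 417 mm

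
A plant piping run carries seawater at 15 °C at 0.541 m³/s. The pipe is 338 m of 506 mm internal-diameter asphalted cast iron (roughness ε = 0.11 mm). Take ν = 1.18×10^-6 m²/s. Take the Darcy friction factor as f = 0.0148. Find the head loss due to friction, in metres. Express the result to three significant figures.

h_f ≈ 3.65 m

V = 4Q/(πD²) = 4·0.541/(π·0.506²) = 2.690 m/s
h_f = f(L/D)V²/(2g) = 0.01480·(338/0.506)·2.690²/(2·9.81) = 3.647 m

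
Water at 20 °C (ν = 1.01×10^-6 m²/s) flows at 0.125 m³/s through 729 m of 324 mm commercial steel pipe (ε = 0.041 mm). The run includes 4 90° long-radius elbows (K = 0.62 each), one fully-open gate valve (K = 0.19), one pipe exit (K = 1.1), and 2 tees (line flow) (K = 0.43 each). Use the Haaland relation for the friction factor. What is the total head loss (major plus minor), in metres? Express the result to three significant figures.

H_L ≈ 4.39 m

V = 4Q/(πD²) = 1.516 m/s; V²/2g = 0.1172 m
Re = 4.86×10^5, ε/D = 1.27×10^-4 → f = 0.01460 (Haaland)
Major: h_f = f(L/D)·V²/2g = 0.01460·2250·0.1172 = 3.848 m
Minor: ΣK = 4.63; h_m = ΣK·V²/2g = 0.5424 m
Total H_L = 3.848 + 0.5424 = 4.390 m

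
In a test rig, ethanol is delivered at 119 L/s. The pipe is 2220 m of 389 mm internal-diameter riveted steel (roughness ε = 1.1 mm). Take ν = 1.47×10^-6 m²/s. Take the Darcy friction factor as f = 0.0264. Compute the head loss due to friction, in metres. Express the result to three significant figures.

h_f ≈ 7.70 m

V = 4Q/(πD²) = 4·0.119/(π·0.389²) = 1.001 m/s
h_f = f(L/D)V²/(2g) = 0.02640·(2220/0.389)·1.001²/(2·9.81) = 7.699 m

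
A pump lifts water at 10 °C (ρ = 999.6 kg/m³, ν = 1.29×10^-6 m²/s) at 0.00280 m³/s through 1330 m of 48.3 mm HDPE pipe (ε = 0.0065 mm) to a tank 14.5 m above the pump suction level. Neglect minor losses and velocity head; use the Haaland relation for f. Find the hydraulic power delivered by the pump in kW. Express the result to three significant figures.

P_hyd ≈ 2.24 kW

V = 4Q/(πD²) = 1.528 m/s; Re = 5.72×10^4; ε/D = 1.35×10^-4; f = 0.02052
h_f = f(L/D)V²/2g = 67.26 m
Total head H = z + h_f = 14.5 + 67.26 = 81.76 m
P_hyd = ρgQH = 999.6·9.81·0.00280·81.76 = 2.245 kW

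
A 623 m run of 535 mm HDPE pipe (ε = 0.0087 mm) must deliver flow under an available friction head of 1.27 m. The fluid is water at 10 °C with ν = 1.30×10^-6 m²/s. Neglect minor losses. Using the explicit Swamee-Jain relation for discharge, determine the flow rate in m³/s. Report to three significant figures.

Swamee-Jain (Type II): Q = -0.965·√(gD⁵h_f/L)·ln[ε/(3.7D) + √(3.17ν²L/(gD³h_f))]
√(gD⁵h_f/L) = √(9.81·0.535⁵·1.27/623) = 0.02961
ε/(3.7D) = 4.40×10^-6; √(3.17ν²L/(gD³h_f)) = 4.18×10^-5
Q = -0.965·0.02961·ln(4.622×10^-5) = 0.2852 m³/s
Check: V = 1.27 m/s, Re = 5.22×10^5, f = 0.01326, h_f = 1.27 m ≈ 1.27 m ✓

Q ≈ 0.285 m³/s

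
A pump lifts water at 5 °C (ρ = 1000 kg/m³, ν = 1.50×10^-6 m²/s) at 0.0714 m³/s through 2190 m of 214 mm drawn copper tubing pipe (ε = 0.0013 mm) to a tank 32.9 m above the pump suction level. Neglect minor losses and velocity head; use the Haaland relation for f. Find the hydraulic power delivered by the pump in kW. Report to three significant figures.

V = 4Q/(πD²) = 1.985 m/s; Re = 2.83×10^5; ε/D = 6.07×10^-6; f = 0.01454
h_f = f(L/D)V²/2g = 29.89 m
Total head H = z + h_f = 32.9 + 29.89 = 62.79 m
P_hyd = ρgQH = 1000·9.81·0.0714·62.79 = 43.98 kW

P_hyd ≈ 44.0 kW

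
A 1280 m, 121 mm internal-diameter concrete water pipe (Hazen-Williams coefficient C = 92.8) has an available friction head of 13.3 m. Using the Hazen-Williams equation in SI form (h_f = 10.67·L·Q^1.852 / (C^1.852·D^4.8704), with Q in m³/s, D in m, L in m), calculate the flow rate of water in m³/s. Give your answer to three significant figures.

Rearranging: Q = [h_f·C^1.852·D^4.8704 / (10.67·L)]^(1/1.852)
Q = [13.3·92.8^1.852·0.121^4.8704 / (10.67·1280)]^0.540 = 0.008499 m³/s

Q ≈ 0.00850 m³/s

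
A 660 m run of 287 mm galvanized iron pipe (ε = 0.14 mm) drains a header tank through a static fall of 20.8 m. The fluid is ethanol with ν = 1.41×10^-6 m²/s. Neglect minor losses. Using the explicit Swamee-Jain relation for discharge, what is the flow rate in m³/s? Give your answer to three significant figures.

Q ≈ 0.207 m³/s

Swamee-Jain (Type II): Q = -0.965·√(gD⁵h_f/L)·ln[ε/(3.7D) + √(3.17ν²L/(gD³h_f))]
√(gD⁵h_f/L) = √(9.81·0.287⁵·20.8/660) = 0.02454
ε/(3.7D) = 1.32×10^-4; √(3.17ν²L/(gD³h_f)) = 2.94×10^-5
Q = -0.965·0.02454·ln(1.612×10^-4) = 0.2068 m³/s
Check: V = 3.20 m/s, Re = 6.51×10^5, f = 0.01749, h_f = 20.9 m ≈ 20.8 m ✓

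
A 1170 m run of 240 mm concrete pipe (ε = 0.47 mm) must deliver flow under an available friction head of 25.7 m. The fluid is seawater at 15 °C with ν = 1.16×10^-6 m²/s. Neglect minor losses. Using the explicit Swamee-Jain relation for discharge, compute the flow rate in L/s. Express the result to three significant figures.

Swamee-Jain (Type II): Q = -0.965·√(gD⁵h_f/L)·ln[ε/(3.7D) + √(3.17ν²L/(gD³h_f))]
√(gD⁵h_f/L) = √(9.81·0.240⁵·25.7/1170) = 0.01310
ε/(3.7D) = 5.29×10^-4; √(3.17ν²L/(gD³h_f)) = 3.78×10^-5
Q = -0.965·0.01310·ln(5.671×10^-4) = 0.09449 m³/s
Check: V = 2.09 m/s, Re = 4.32×10^5, f = 0.02384, h_f = 25.8 m ≈ 25.7 m ✓

Q ≈ 94.5 L/s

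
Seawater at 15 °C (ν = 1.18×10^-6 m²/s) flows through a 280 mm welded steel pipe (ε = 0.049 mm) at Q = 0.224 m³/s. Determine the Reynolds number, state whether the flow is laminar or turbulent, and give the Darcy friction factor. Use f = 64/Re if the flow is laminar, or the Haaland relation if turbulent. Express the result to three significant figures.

Re ≈ 8.63×10^5; turbulent; f ≈ 0.0144

V = 4Q/(πD²) = 3.638 m/s
Re = VD/ν = 3.638·0.280/1.18×10^-6 = 8.63×10^5
Re > 4000 → turbulent; ε/D = 1.75×10^-4
Haaland: f = 0.01444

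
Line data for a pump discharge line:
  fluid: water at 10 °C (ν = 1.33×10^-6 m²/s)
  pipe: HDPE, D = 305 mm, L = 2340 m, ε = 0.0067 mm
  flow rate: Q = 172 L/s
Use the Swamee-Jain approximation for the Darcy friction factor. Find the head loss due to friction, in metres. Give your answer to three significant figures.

V = 4Q/(πD²) = 4·0.172/(π·0.305²) = 2.354 m/s
Re = VD/ν = 2.354·0.305/1.33×10^-6 = 5.40×10^5 → turbulent
ε/D = 0.0067/305 = 2.20×10^-5
Swamee-Jain: f = 0.01327
h_f = f(L/D)V²/(2g) = 0.01327·(2340/0.305)·2.354²/(2·9.81) = 28.77 m

h_f ≈ 28.8 m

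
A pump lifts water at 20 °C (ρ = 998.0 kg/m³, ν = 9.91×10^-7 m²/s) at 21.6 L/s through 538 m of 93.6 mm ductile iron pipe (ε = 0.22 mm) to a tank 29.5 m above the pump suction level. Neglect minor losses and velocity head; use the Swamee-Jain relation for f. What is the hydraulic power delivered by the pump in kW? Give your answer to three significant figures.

P_hyd ≈ 21.6 kW

V = 4Q/(πD²) = 3.139 m/s; Re = 2.96×10^5; ε/D = 0.00235; f = 0.02515
h_f = f(L/D)V²/2g = 72.61 m
Total head H = z + h_f = 29.5 + 72.61 = 102.1 m
P_hyd = ρgQH = 998.0·9.81·0.0216·102.1 = 21.59 kW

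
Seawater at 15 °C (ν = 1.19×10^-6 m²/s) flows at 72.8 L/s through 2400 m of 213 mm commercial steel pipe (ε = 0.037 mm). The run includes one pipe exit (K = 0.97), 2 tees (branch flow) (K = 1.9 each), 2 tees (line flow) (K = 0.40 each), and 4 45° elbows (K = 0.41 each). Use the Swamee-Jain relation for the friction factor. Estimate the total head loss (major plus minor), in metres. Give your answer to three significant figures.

H_L ≈ 39.3 m

V = 4Q/(πD²) = 2.043 m/s; V²/2g = 0.2127 m
Re = 3.66×10^5, ε/D = 1.74×10^-4 → f = 0.01574 (Swamee-Jain)
Major: h_f = f(L/D)·V²/2g = 0.01574·11268·0.2127 = 37.73 m
Minor: ΣK = 7.21; h_m = ΣK·V²/2g = 1.534 m
Total H_L = 37.73 + 1.534 = 39.27 m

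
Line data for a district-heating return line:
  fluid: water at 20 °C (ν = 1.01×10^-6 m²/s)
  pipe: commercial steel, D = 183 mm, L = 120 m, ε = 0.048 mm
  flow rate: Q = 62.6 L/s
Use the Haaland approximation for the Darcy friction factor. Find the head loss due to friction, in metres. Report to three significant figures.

h_f ≈ 3.03 m

V = 4Q/(πD²) = 4·0.0626/(π·0.183²) = 2.380 m/s
Re = VD/ν = 2.380·0.183/1.01×10^-6 = 4.31×10^5 → turbulent
ε/D = 0.048/183 = 2.62×10^-4
Haaland: f = 0.01602
h_f = f(L/D)V²/(2g) = 0.01602·(120/0.183)·2.380²/(2·9.81) = 3.033 m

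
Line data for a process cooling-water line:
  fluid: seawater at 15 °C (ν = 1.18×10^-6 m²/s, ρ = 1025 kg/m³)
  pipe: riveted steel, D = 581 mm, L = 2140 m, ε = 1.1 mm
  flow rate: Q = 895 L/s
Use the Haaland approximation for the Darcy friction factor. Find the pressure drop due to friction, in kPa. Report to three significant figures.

V = 4Q/(πD²) = 4·0.895/(π·0.581²) = 3.376 m/s
Re = VD/ν = 3.376·0.581/1.18×10^-6 = 1.66×10^6 → turbulent
ε/D = 1.1/581 = 0.00189
Haaland: f = 0.02323
h_f = f(L/D)V²/(2g) = 0.02323·(2140/0.581)·3.376²/(2·9.81) = 49.70 m
Δp = ρg·h_f = 1025·9.81·49.70 = 499.8 kPa

Δp ≈ 500 kPa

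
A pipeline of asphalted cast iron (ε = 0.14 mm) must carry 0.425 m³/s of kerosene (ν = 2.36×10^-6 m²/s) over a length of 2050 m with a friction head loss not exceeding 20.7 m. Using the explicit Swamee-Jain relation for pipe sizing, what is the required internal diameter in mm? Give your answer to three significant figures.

Swamee-Jain (Type III): D = 0.66·[ε^1.25·(LQ²/(gh_f))^4.75 + ν·Q^9.4·(L/(gh_f))^5.2]^0.04
LQ²/(gh_f) = 1.823; L/(gh_f) = 10.10
Term 1 = ε^1.25·(…)^4.75 = 2.64×10^-4; Term 2 = ν·Q^9.4·(…)^5.2 = 1.26×10^-4
D = 0.66·(2.64×10^-4 + 1.26×10^-4)^0.04 = 0.4822 m = 482 mm
Check: V = 2.33 m/s, Re = 4.76×10^5, f = 0.01635, h_f = 19.2 m ≈ 20.7 m ✓

D ≈ 482 mm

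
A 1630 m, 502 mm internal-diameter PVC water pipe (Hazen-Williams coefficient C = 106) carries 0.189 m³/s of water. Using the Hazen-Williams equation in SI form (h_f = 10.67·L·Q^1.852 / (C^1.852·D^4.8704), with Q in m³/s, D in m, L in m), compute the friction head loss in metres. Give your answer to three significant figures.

h_f = 10.67·1630·0.189^1.852 / (106^1.852·0.502^4.8704) = 4.047 m

h_f ≈ 4.05 m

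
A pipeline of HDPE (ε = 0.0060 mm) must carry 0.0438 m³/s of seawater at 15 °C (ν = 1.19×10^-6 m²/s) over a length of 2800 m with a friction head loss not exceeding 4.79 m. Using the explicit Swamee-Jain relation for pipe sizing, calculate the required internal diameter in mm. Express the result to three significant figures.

D ≈ 276 mm

Swamee-Jain (Type III): D = 0.66·[ε^1.25·(LQ²/(gh_f))^4.75 + ν·Q^9.4·(L/(gh_f))^5.2]^0.04
LQ²/(gh_f) = 0.1143; L/(gh_f) = 59.59
Term 1 = ε^1.25·(…)^4.75 = 9.97×10^-12; Term 2 = ν·Q^9.4·(…)^5.2 = 3.44×10^-10
D = 0.66·(9.97×10^-12 + 3.44×10^-10)^0.04 = 0.2764 m = 276 mm
Check: V = 0.730 m/s, Re = 1.70×10^5, f = 0.01622, h_f = 4.47 m ≈ 4.79 m ✓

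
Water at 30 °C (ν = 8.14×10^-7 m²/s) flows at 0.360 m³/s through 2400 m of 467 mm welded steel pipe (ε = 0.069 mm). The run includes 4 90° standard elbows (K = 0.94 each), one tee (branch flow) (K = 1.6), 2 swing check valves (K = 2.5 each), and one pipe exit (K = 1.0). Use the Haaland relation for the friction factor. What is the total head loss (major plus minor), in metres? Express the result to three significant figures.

H_L ≈ 18.6 m

V = 4Q/(πD²) = 2.102 m/s; V²/2g = 0.2251 m
Re = 1.21×10^6, ε/D = 1.48×10^-4 → f = 0.01382 (Haaland)
Major: h_f = f(L/D)·V²/2g = 0.01382·5139·0.2251 = 15.99 m
Minor: ΣK = 11.4; h_m = ΣK·V²/2g = 2.558 m
Total H_L = 15.99 + 2.558 = 18.55 m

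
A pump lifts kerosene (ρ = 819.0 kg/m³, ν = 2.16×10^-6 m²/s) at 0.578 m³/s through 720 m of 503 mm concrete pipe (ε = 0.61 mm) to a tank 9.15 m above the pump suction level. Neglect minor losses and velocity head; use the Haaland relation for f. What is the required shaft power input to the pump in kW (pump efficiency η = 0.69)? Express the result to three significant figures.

P_shaft ≈ 149 kW

V = 4Q/(πD²) = 2.909 m/s; Re = 6.77×10^5; ε/D = 0.00121; f = 0.02097
h_f = f(L/D)V²/2g = 12.95 m
Total head H = z + h_f = 9.15 + 12.95 = 22.10 m
P_hyd = ρgQH = 819.0·9.81·0.578·22.10 = 102.6 kW
P_shaft = P_hyd/η = 102.6/0.69 = 148.7 kW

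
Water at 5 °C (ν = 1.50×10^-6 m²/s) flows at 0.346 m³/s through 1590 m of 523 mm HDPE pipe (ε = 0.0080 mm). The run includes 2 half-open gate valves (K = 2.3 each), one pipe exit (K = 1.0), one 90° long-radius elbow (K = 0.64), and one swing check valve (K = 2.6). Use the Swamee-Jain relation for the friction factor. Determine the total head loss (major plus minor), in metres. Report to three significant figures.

V = 4Q/(πD²) = 1.611 m/s; V²/2g = 0.1322 m
Re = 5.62×10^5, ε/D = 1.53×10^-5 → f = 0.01308 (Swamee-Jain)
Major: h_f = f(L/D)·V²/2g = 0.01308·3040·0.1322 = 5.259 m
Minor: ΣK = 8.84; h_m = ΣK·V²/2g = 1.169 m
Total H_L = 5.259 + 1.169 = 6.428 m

H_L ≈ 6.43 m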